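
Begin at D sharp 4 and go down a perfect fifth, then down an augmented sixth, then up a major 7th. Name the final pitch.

A perfect fifth down from D#4 is G#3.
An augmented sixth down from G#3 is Bb2.
Bb2 up a major seventh → A3 (11 semitones).

A 3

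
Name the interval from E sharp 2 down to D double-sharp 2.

minor second

Descending from E#2 to D##2 is the same interval as ascending D##2 to E#2.
D to E spans two letter names (D-E) — that makes it a second of some quality.
At 1 semitone, D##2→E#2 falls one short of a major second: minor.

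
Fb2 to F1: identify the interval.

Descending from Fb2 to F1 is the same interval as ascending F1 to Fb2.
F to F is the same letter name, plus an octave, so the interval is some kind of octave.
A perfect octave would be 12 semitones; F1 to Fb2 is 11, one semitone narrower, so the interval is diminished.

diminished 8th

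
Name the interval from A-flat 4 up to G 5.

A to G spans seven letter names (A-B-C-D-E-F-G) — that makes it a seventh of some quality.
Counting semitones, Ab4→G5 is 11, which is the major seventh.

M7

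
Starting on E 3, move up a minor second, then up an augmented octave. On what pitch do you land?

A minor second up from E3 is F3.
F3 up an augmented octave → F#4 (13 semitones).

F sharp 4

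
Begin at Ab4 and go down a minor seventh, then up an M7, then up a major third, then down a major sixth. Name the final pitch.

A minor seventh down from Ab4 is Bb3.
Bb3 up a major seventh → A4 (11 semitones).
A4 up a major third → C#5 (4 semitones).
C#5 down a major sixth → E4 (9 semitones).

E4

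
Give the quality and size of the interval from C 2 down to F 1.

perfect fifth

Descending from C2 to F1 is the same interval as ascending F1 to C2.
F to C spans five letter names (F-G-A-B-C), so the interval is some kind of fifth.
Counting semitones, F1→C2 is 7, which is the perfect fifth.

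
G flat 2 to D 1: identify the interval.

diminished eleventh

Descending from Gb2 to D1 is the same interval as ascending D1 to Gb2.
D to G spans four letter names (D-E-F-G), plus an octave — that makes it an eleventh of some quality.
A perfect eleventh would be 17 semitones; D1 to Gb2 is 16, one semitone narrower, so the interval is diminished.
(Equivalently, a compound diminished fourth: a diminished fourth plus an octave.)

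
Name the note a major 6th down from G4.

Bb3

Six letter names down from G: B.
Moving 9 semitones down from G4 (the size of a major sixth) reaches Bb3.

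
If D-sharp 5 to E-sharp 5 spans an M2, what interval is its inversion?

minor 7th

Interval numbers invert to sum to nine: 2 + 7 = 9, so a second inverts to a seventh.
Quality inverts too: major becomes minor. That makes the inversion a minor seventh.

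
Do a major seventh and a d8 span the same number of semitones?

A major seventh = 11 semitones = a diminished octave; enharmonically equal.

Yes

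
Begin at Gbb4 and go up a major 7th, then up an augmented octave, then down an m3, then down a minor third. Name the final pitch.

A major seventh up from Gbb4 is Fb5.
Fb5 up an augmented octave → F6 (13 semitones).
F6 down a minor third → D6 (3 semitones).
A minor third down from D6 is B5.

B5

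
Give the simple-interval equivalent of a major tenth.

Subtracting seven from the interval number removes an octave: 10 − 7 = 3.
Quality carries through unchanged, so the simple form is a major third.

major 3rd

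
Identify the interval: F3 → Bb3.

F to B spans four letter names (F-G-A-B): a fourth.
F3 to Bb3 is 5 semitones, matching the perfect fourth exactly, so the quality is perfect.

P4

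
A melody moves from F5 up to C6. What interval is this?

F to C spans five letter names (F-G-A-B-C) — that makes it a fifth of some quality.
F5 to C6 is 7 semitones, matching the perfect fifth exactly, so the quality is perfect.

P5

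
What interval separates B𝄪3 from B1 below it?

Descending from B##3 to B1 is the same interval as ascending B1 to B##3.
B to B is the same letter name, plus 2 octaves, so the interval is some kind of fifteenth.
The perfect fifteenth is 24 semitones; here we have 26, two semitones wider: doubly augmented.
(Equivalently, a compound doubly augmented octave: a doubly augmented octave plus an octave.)

doubly augmented fifteenth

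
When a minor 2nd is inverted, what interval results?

M7

The rule of nine gives the new number: 9 − 2 = 7, so a second becomes a seventh.
Quality inverts too: minor becomes major. That makes the inversion a major seventh.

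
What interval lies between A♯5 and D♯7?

perfect 11th

A to D spans four letter names (A-B-C-D), plus an octave: an eleventh.
A#5 to D#7 is 17 semitones, matching the perfect eleventh exactly, so the quality is perfect.
(Equivalently, a compound perfect fourth: a perfect fourth plus an octave.)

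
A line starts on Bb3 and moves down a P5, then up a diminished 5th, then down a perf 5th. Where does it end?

Down a perfect fifth from Bb3: Eb3 (7 semitones down).
A diminished fifth up from Eb3 is Bbb3.
Bbb3 down a perfect fifth → Ebb3 (7 semitones).

Ebb3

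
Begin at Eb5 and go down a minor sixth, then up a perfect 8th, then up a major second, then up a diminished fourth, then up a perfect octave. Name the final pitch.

A minor sixth down from Eb5 is G4.
A perfect octave up from G4 is G5.
G5 up a major second → A5 (2 semitones).
A diminished fourth up from A5 is Db6.
A perfect octave up from Db6 is Db7.

Db7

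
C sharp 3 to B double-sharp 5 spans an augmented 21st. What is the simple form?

augmented seventh

Each octave removed subtracts seven from the number: 21 − 14 = 7.
That makes an augmented twenty-first a compound augmented seventh — 2 octaves plus an augmented seventh.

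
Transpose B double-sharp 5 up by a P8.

B double-sharp 6

For an octave the letter name doesn't change: still B, an octave up.
A perfect octave is 12 semitones; 12 semitones up from B##5 gives B##6.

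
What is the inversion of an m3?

major sixth

Interval numbers invert to sum to nine: 3 + 6 = 9, so a third inverts to a sixth.
And minor becomes major under inversion, so we get a major sixth.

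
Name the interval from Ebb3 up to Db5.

E to D spans seven letter names (E-F-G-A-B-C-D), plus an octave, so the interval is some kind of fourteenth.
The major fourteenth spans 23 semitones, and Ebb3 to Db5 is exactly 23 semitones — so this is a major fourteenth.
(Equivalently, a compound major seventh: a major seventh plus an octave.)

major 14th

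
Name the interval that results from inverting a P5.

Inverted interval numbers add to nine, so a fifth pairs with a fourth (5 + 4 = 9).
And perfect stays perfect under inversion, so we get a perfect fourth.

perfect 4th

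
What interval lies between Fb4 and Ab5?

F to A spans three letter names (F-G-A), plus an octave, so the interval is some kind of tenth.
Counting semitones, Fb4→Ab5 is 16, which is the major tenth.
(Equivalently, a compound major third: a major third plus an octave.)

M10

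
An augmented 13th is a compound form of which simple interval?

A6

Subtracting seven from the interval number removes an octave: 13 − 7 = 6.
Quality carries through unchanged, so the simple form is an augmented sixth.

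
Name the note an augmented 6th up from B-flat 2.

G-sharp 3

Six letter names up from B: G.
An augmented sixth spans 10 semitones, so from Bb2 the target pitch is G#3.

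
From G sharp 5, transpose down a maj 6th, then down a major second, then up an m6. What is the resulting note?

G#5 down a major sixth → B4 (9 semitones).
B4 down a major second → A4 (2 semitones).
A4 up a minor sixth → F5 (8 semitones).

F 5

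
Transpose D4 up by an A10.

Counting three letter names plus an octave up from D lands on F.
An augmented tenth is 17 semitones; 17 semitones up from D4 gives F##5.

F##5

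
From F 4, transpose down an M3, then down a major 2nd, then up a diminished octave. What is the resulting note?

A major third down from F4 is Db4.
Down a major second from Db4: Cb4 (2 semitones down).
A diminished octave up from Cb4 is Cbb5.

C double-flat 5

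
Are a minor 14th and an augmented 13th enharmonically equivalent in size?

Yes

Both span 22 semitones: a minor fourteenth and an augmented thirteenth are the same chromatic distance.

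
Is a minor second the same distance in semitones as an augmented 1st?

A minor second = 1 semitone = an augmented unison; enharmonically equal.

Yes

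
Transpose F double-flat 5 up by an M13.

D double-flat 7

Counting six letter names plus an octave up from F lands on D.
A major thirteenth spans 21 semitones, so from Fbb5 the target pitch is Dbb7.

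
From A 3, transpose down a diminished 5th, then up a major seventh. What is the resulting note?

C double-sharp 4

A diminished fifth down from A3 is D#3.
A major seventh up from D#3 is C##4.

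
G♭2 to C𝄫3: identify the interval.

diminished 4th

G to C spans four letter names (G-A-B-C): a fourth.
A perfect fourth would be 5 semitones; Gb2 to Cbb3 is 4, one semitone narrower, so the interval is diminished.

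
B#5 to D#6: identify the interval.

B to D spans three letter names (B-C-D): a third.
B#5 to D#6 is 3 semitones, a half step short of the major third (4), so this is minor.

minor third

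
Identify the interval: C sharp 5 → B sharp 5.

C to B spans seven letter names (C-D-E-F-G-A-B), so the interval is some kind of seventh.
Counting semitones, C#5→B#5 is 11, which is the major seventh.

major seventh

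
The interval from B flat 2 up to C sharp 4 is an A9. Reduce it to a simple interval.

augmented 2nd

Subtracting seven from the interval number removes an octave: 9 − 7 = 2.
So an augmented ninth is an octave plus an augmented second. The quality is unchanged.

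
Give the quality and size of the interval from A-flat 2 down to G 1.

minor 9th

Descending from Ab2 to G1 is the same interval as ascending G1 to Ab2.
G to A spans two letter names (G-A), plus an octave — that makes it a ninth of some quality.
At 13 semitones, G1→Ab2 falls one short of a major ninth: minor.
(Equivalently, a compound minor second: a minor second plus an octave.)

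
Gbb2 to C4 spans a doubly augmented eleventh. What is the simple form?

doubly augmented 4th

Take out an octave (7 from the number): 11 − 7 = 4.
So a doubly augmented eleventh is an octave plus a doubly augmented fourth. The quality is unchanged.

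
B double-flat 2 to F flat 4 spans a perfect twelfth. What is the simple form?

Each octave removed subtracts seven from the number: 12 − 7 = 5.
Quality carries through unchanged, so the simple form is a perfect fifth.

P5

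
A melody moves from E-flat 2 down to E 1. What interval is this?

Descending from Eb2 to E1 is the same interval as ascending E1 to Eb2.
E to E is the same letter name, plus an octave: an octave.
The perfect octave is 12 semitones; here we have 11, one semitone narrower: diminished.

d8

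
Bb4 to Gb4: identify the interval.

major third

Descending from Bb4 to Gb4 is the same interval as ascending Gb4 to Bb4.
G to B spans three letter names (G-A-B), so the interval is some kind of third.
Counting semitones, Gb4→Bb4 is 4, which is the major third.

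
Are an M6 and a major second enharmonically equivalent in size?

No

9 semitones (major sixth) vs 2 semitones (major second): not equal.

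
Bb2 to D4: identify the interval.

major 10th

B to D spans three letter names (B-C-D), plus an octave, so the interval is some kind of tenth.
Bb2 to D4 is 16 semitones, matching the major tenth exactly, so the quality is major.
(Equivalently, a compound major third: a major third plus an octave.)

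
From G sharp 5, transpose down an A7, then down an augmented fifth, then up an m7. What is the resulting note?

C double-flat 5

An augmented seventh down from G#5 is Ab4.
Ab4 down an augmented fifth → Dbb4 (8 semitones).
Up a minor seventh from Dbb4: Cbb5 (10 semitones up).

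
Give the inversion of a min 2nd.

major seventh

Inverted interval numbers add to nine, so a second pairs with a seventh (2 + 7 = 9).
Quality inverts too: minor becomes major. That makes the inversion a major seventh.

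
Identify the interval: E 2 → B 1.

perfect fourth

Descending from E2 to B1 is the same interval as ascending B1 to E2.
B to E spans four letter names (B-C-D-E): a fourth.
The perfect fourth spans 5 semitones, and B1 to E2 is exactly 5 semitones — so this is a perfect fourth.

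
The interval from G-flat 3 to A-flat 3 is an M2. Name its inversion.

minor seventh

Inverted interval numbers add to nine, so a second pairs with a seventh (2 + 7 = 9).
The quality also flips — major becomes minor — giving a minor seventh.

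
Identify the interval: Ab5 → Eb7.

P12

A to E spans five letter names (A-B-C-D-E), plus an octave, so the interval is some kind of twelfth.
Counting semitones, Ab5→Eb7 is 19, which is the perfect twelfth.
(Equivalently, a compound perfect fifth: a perfect fifth plus an octave.)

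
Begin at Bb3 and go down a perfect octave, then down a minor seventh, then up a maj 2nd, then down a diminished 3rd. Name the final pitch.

B#1

A perfect octave down from Bb3 is Bb2.
A minor seventh down from Bb2 is C2.
Up a major second from C2: D2 (2 semitones up).
D2 down a diminished third → B#1 (2 semitones).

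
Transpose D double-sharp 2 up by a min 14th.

C double-sharp 4

Counting seven letter names plus an octave up from D lands on C.
A minor fourteenth is 22 semitones; 22 semitones up from D##2 gives C##4.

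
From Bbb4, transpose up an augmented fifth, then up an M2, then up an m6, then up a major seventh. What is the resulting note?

Bbb4 up an augmented fifth → F5 (8 semitones).
Up a major second from F5: G5 (2 semitones up).
A minor sixth up from G5 is Eb6.
Eb6 up a major seventh → D7 (11 semitones).

D7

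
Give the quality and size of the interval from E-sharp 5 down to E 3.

Descending from E#5 to E3 is the same interval as ascending E3 to E#5.
E to E is the same letter name, plus 2 octaves, so the interval is some kind of fifteenth.
E3 to E#5 spans 25 semitones — one semitone wider than the perfect fifteenth (24) — giving an augmented fifteenth.
(Equivalently, a compound augmented octave: an augmented octave plus an octave.)

augmented fifteenth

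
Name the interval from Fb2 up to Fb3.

perfect octave

F to F is the same letter name, plus an octave: an octave.
Counting semitones, Fb2→Fb3 is 12, which is the perfect octave.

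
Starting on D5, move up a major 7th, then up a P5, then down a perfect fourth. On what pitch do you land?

Up a major seventh from D5: C#6 (11 semitones up).
C#6 up a perfect fifth → G#6 (7 semitones).
Down a perfect fourth from G#6: D#6 (5 semitones down).

D#6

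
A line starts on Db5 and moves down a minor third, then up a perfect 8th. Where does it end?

Db5 down a minor third → Bb4 (3 semitones).
Bb4 up a perfect octave → Bb5 (12 semitones).

Bb5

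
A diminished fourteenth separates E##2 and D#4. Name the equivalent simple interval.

diminished seventh

Subtracting seven from the interval number removes an octave: 14 − 7 = 7.
So a diminished fourteenth is an octave plus a diminished seventh. The quality is unchanged.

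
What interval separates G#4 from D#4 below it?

Descending from G#4 to D#4 is the same interval as ascending D#4 to G#4.
D to G spans four letter names (D-E-F-G): a fourth.
Counting semitones, D#4→G#4 is 5, which is the perfect fourth.

perfect fourth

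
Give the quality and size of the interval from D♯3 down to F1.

Descending from D#3 to F1 is the same interval as ascending F1 to D#3.
F to D spans six letter names (F-G-A-B-C-D), plus an octave — that makes it a thirteenth of some quality.
A major thirteenth would be 21 semitones; F1 to D#3 is 22, one semitone wider, so the interval is augmented.
(Equivalently, a compound augmented sixth: an augmented sixth plus an octave.)

augmented thirteenth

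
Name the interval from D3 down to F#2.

Descending from D3 to F#2 is the same interval as ascending F#2 to D3.
F to D spans six letter names (F-G-A-B-C-D): a sixth.
At 8 semitones, F#2→D3 falls one short of a major sixth: minor.

m6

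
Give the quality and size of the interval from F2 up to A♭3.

minor 10th

F to A spans three letter names (F-G-A), plus an octave, so the interval is some kind of tenth.
F2 to Ab3 is 15 semitones, a half step short of the major tenth (16), so this is minor.
(Equivalently, a compound minor third: a minor third plus an octave.)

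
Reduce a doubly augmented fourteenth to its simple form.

doubly augmented 7th

Each octave removed subtracts seven from the number: 14 − 7 = 7.
Quality carries through unchanged, so the simple form is a doubly augmented seventh.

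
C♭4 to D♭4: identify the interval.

major second

C to D spans two letter names (C-D): a second.
Cb4 to Db4 is 2 semitones, matching the major second exactly, so the quality is major.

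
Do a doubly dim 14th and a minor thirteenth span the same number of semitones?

Both span 20 semitones: a doubly diminished fourteenth and a minor thirteenth are the same chromatic distance.

Yes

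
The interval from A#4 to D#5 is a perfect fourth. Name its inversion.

Interval numbers invert to sum to nine: 4 + 5 = 9, so a fourth inverts to a fifth.
The quality also flips — perfect stays perfect — giving a perfect fifth.

P5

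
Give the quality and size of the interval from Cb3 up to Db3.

C to D spans two letter names (C-D) — that makes it a second of some quality.
Counting semitones, Cb3→Db3 is 2, which is the major second.

major second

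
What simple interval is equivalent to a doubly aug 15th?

AA8

Subtracting seven from the interval number removes an octave: 15 − 7 = 8.
So a doubly augmented fifteenth is an octave plus a doubly augmented octave. The quality is unchanged.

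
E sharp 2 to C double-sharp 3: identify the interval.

E to C spans six letter names (E-F-G-A-B-C): a sixth.
E#2 to C##3 is 9 semitones, matching the major sixth exactly, so the quality is major.

major sixth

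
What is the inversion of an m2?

major seventh

The rule of nine gives the new number: 9 − 2 = 7, so a second becomes a seventh.
The quality also flips — minor becomes major — giving a major seventh.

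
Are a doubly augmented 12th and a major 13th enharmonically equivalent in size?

A doubly augmented twelfth spans 21 semitones, and a major thirteenth also spans 21 semitones — they're enharmonic.

Yes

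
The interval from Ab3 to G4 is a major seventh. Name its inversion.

Inverted interval numbers add to nine, so a seventh pairs with a second (7 + 2 = 9).
And major becomes minor under inversion, so we get a minor second.

minor 2nd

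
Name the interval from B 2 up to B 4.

B to B is the same letter name, plus 2 octaves — that makes it a fifteenth of some quality.
Counting semitones, B2→B4 is 24, which is the perfect fifteenth.
(Equivalently, a compound perfect octave: a perfect octave plus an octave.)

perfect fifteenth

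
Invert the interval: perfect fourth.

perfect 5th

Inverted interval numbers add to nine, so a fourth pairs with a fifth (4 + 5 = 9).
Quality inverts too: perfect stays perfect. That makes the inversion a perfect fifth.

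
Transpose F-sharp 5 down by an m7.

G-sharp 4

The seventh takes the letter from F down to G.
A minor seventh spans 10 semitones, so from F#5 the target pitch is G#4.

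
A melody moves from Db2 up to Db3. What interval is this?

perfect 8th

D to D is the same letter name, plus an octave — that makes it an octave of some quality.
Db2 to Db3 is 12 semitones, matching the perfect octave exactly, so the quality is perfect.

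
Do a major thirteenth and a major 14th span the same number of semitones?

A major thirteenth is 21 semitones but a major fourteenth is 23 semitones — different sizes.

No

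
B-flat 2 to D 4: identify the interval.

B to D spans three letter names (B-C-D), plus an octave, so the interval is some kind of tenth.
The major tenth spans 16 semitones, and Bb2 to D4 is exactly 16 semitones — so this is a major tenth.
(Equivalently, a compound major third: a major third plus an octave.)

major tenth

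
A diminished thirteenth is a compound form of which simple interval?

diminished 6th

Each octave removed subtracts seven from the number: 13 − 7 = 6.
Quality carries through unchanged, so the simple form is a diminished sixth.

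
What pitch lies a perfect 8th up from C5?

C6

The letter stays C (same as the start), shifted an octave up.
Moving 12 semitones up from C5 (the size of a perfect octave) reaches C6.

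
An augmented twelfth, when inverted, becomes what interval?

First reduce the compound augmented twelfth to its simple form, an augmented fifth.
Inverted interval numbers add to nine, so a fifth pairs with a fourth (5 + 4 = 9).
The quality also flips — augmented becomes diminished — giving a diminished fourth.

diminished fourth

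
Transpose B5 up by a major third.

D#6

Counting three letter names up from B lands on D.
A major third is 4 semitones; 4 semitones up from B5 gives D#6.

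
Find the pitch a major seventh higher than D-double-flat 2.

C-flat 3

Counting seven letter names up from D lands on C.
A major seventh spans 11 semitones, so from Dbb2 the target pitch is Cb3.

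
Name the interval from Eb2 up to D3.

E to D spans seven letter names (E-F-G-A-B-C-D), so the interval is some kind of seventh.
Counting semitones, Eb2→D3 is 11, which is the major seventh.

major 7th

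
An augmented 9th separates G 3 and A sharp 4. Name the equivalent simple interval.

Each octave removed subtracts seven from the number: 9 − 7 = 2.
So an augmented ninth is an octave plus an augmented second. The quality is unchanged.

augmented 2nd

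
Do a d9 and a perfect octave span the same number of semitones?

Yes

Both span 12 semitones: a diminished ninth and a perfect octave are the same chromatic distance.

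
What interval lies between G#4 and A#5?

G to A spans two letter names (G-A), plus an octave, so the interval is some kind of ninth.
The major ninth spans 14 semitones, and G#4 to A#5 is exactly 14 semitones — so this is a major ninth.
(Equivalently, a compound major second: a major second plus an octave.)

major 9th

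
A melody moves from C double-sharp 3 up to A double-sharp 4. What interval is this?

M13

C to A spans six letter names (C-D-E-F-G-A), plus an octave — that makes it a thirteenth of some quality.
C##3 to A##4 is 21 semitones, matching the major thirteenth exactly, so the quality is major.
(Equivalently, a compound major sixth: a major sixth plus an octave.)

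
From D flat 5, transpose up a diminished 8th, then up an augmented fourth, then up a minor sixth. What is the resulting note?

Db5 up a diminished octave → Dbb6 (11 semitones).
Up an augmented fourth from Dbb6: Gb6 (6 semitones up).
Up a minor sixth from Gb6: Ebb7 (8 semitones up).

E double-flat 7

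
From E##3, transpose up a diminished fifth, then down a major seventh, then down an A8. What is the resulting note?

C2

Up a diminished fifth from E##3: B#3 (6 semitones up).
Down a major seventh from B#3: C#3 (11 semitones down).
An augmented octave down from C#3 is C2.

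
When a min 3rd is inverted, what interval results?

Interval numbers invert to sum to nine: 3 + 6 = 9, so a third inverts to a sixth.
And minor becomes major under inversion, so we get a major sixth.

M6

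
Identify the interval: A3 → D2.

Descending from A3 to D2 is the same interval as ascending D2 to A3.
D to A spans five letter names (D-E-F-G-A), plus an octave — that makes it a twelfth of some quality.
Counting semitones, D2→A3 is 19, which is the perfect twelfth.
(Equivalently, a compound perfect fifth: a perfect fifth plus an octave.)

perfect 12th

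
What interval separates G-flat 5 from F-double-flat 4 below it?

Descending from Gb5 to Fbb4 is the same interval as ascending Fbb4 to Gb5.
F to G spans two letter names (F-G), plus an octave — that makes it a ninth of some quality.
The major ninth is 14 semitones; here we have 15, one semitone wider: augmented.
(Equivalently, a compound augmented second: an augmented second plus an octave.)

augmented 9th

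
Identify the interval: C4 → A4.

C to A spans six letter names (C-D-E-F-G-A) — that makes it a sixth of some quality.
Counting semitones, C4→A4 is 9, which is the major sixth.

M6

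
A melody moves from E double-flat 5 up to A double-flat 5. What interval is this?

perfect fourth

E to A spans four letter names (E-F-G-A): a fourth.
Counting semitones, Ebb5→Abb5 is 5, which is the perfect fourth.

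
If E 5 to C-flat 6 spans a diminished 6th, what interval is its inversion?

Inverted interval numbers add to nine, so a sixth pairs with a third (6 + 3 = 9).
And diminished becomes augmented under inversion, so we get an augmented third.

augmented 3rd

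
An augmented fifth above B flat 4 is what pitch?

Counting five letter names up from B lands on F.
An augmented fifth is 8 semitones; 8 semitones up from Bb4 gives F#5.

F sharp 5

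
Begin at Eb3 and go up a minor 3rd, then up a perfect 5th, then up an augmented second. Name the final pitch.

A minor third up from Eb3 is Gb3.
Up a perfect fifth from Gb3: Db4 (7 semitones up).
Db4 up an augmented second → E4 (3 semitones).

E4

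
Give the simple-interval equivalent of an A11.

Take out an octave (7 from the number): 11 − 7 = 4.
Quality carries through unchanged, so the simple form is an augmented fourth.

A4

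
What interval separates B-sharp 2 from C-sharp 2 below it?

major seventh

Descending from B#2 to C#2 is the same interval as ascending C#2 to B#2.
C to B spans seven letter names (C-D-E-F-G-A-B) — that makes it a seventh of some quality.
The major seventh spans 11 semitones, and C#2 to B#2 is exactly 11 semitones — so this is a major seventh.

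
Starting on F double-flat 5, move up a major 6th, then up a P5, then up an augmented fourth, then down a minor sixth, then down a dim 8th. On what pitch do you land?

F sharp 5

Fbb5 up a major sixth → Dbb6 (9 semitones).
Up a perfect fifth from Dbb6: Abb6 (7 semitones up).
Abb6 up an augmented fourth → Db7 (6 semitones).
Down a minor sixth from Db7: F6 (8 semitones down).
F6 down a diminished octave → F#5 (11 semitones).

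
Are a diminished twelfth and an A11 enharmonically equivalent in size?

A diminished twelfth = 18 semitones = an augmented eleventh; enharmonically equal.

Yes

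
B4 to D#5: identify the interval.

B to D spans three letter names (B-C-D), so the interval is some kind of third.
The major third spans 4 semitones, and B4 to D#5 is exactly 4 semitones — so this is a major third.

major 3rd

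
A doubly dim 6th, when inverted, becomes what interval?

AA3

Inverted interval numbers add to nine, so a sixth pairs with a third (6 + 3 = 9).
And doubly diminished becomes doubly augmented under inversion, so we get a doubly augmented third.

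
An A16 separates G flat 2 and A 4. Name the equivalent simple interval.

A2

Take out 2 octaves (14 from the number): 16 − 14 = 2.
Quality carries through unchanged, so the simple form is an augmented second.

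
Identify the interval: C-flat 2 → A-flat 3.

major thirteenth

C to A spans six letter names (C-D-E-F-G-A), plus an octave — that makes it a thirteenth of some quality.
Counting semitones, Cb2→Ab3 is 21, which is the major thirteenth.
(Equivalently, a compound major sixth: a major sixth plus an octave.)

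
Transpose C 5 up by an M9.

D 6

Counting two letter names plus an octave up from C lands on D.
A major ninth is 14 semitones; 14 semitones up from C5 gives D6.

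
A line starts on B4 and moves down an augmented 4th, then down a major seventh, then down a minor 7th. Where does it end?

Down an augmented fourth from B4: F4 (6 semitones down).
F4 down a major seventh → Gb3 (11 semitones).
A minor seventh down from Gb3 is Ab2.

Ab2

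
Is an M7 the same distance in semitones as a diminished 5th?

11 semitones (major seventh) vs 6 semitones (diminished fifth): not equal.

No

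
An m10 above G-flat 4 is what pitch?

B-double-flat 5

The tenth's letter: G up three letter names plus an octave → B.
Moving 15 semitones up from Gb4 (the size of a minor tenth) reaches Bbb5.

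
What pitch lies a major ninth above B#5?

C##7

Two letters up from B (plus an octave) reaches C.
A major ninth is 14 semitones; 14 semitones up from B#5 gives C##7.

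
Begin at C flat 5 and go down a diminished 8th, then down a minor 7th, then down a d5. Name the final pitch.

A diminished octave down from Cb5 is C4.
A minor seventh down from C4 is D3.
D3 down a diminished fifth → G#2 (6 semitones).

G sharp 2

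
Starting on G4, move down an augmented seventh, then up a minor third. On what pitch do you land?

Down an augmented seventh from G4: Abb3 (12 semitones down).
Up a minor third from Abb3: Cbb4 (3 semitones up).

Cbb4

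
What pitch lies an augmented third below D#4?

The third takes the letter from D down to B.
An augmented third is 5 semitones; 5 semitones down from D#4 gives Bb3.

Bb3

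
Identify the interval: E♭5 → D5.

minor second

Descending from Eb5 to D5 is the same interval as ascending D5 to Eb5.
D to E spans two letter names (D-E), so the interval is some kind of second.
D5 to Eb5 is 1 semitone, a half step short of the major second (2), so this is minor.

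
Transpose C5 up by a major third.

E5

Counting three letter names up from C lands on E.
A major third is 4 semitones; 4 semitones up from C5 gives E5.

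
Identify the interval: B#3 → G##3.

minor 3rd

Descending from B#3 to G##3 is the same interval as ascending G##3 to B#3.
G to B spans three letter names (G-A-B) — that makes it a third of some quality.
At 3 semitones, G##3→B#3 falls one short of a major third: minor.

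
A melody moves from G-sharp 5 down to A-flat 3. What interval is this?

Descending from G#5 to Ab3 is the same interval as ascending Ab3 to G#5.
A to G spans seven letter names (A-B-C-D-E-F-G), plus an octave — that makes it a fourteenth of some quality.
Ab3 to G#5 spans 24 semitones — one semitone wider than the major fourteenth (23) — giving an augmented fourteenth.
(Equivalently, a compound augmented seventh: an augmented seventh plus an octave.)

augmented fourteenth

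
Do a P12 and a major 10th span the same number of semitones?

No

A perfect twelfth spans 19 semitones; a major tenth spans 16 semitones. They differ by 3.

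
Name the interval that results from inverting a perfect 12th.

perfect 4th

First reduce the compound perfect twelfth to its simple form, a perfect fifth.
Interval numbers invert to sum to nine: 5 + 4 = 9, so a fifth inverts to a fourth.
And perfect stays perfect under inversion, so we get a perfect fourth.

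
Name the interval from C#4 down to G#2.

perfect eleventh

Descending from C#4 to G#2 is the same interval as ascending G#2 to C#4.
G to C spans four letter names (G-A-B-C), plus an octave, so the interval is some kind of eleventh.
G#2 to C#4 is 17 semitones, matching the perfect eleventh exactly, so the quality is perfect.
(Equivalently, a compound perfect fourth: a perfect fourth plus an octave.)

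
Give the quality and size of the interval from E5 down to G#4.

minor sixth

Descending from E5 to G#4 is the same interval as ascending G#4 to E5.
G to E spans six letter names (G-A-B-C-D-E), so the interval is some kind of sixth.
A major sixth would be 9 semitones, but G#4 to E5 is 8 — one semitone narrower, making it a minor sixth.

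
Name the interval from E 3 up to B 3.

perfect 5th

E to B spans five letter names (E-F-G-A-B): a fifth.
Counting semitones, E3→B3 is 7, which is the perfect fifth.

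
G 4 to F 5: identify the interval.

G to F spans seven letter names (G-A-B-C-D-E-F): a seventh.
A major seventh would be 11 semitones, but G4 to F5 is 10 — one semitone narrower, making it a minor seventh.

minor 7th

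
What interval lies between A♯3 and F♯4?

m6

A to F spans six letter names (A-B-C-D-E-F) — that makes it a sixth of some quality.
At 8 semitones, A#3→F#4 falls one short of a major sixth: minor.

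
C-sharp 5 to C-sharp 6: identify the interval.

perfect 8th

C to C is the same letter name, plus an octave: an octave.
C#5 to C#6 is 12 semitones, matching the perfect octave exactly, so the quality is perfect.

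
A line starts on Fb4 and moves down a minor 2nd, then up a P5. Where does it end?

Bb4

Down a minor second from Fb4: Eb4 (1 semitone down).
A perfect fifth up from Eb4 is Bb4.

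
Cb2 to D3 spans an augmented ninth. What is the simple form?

augmented 2nd

Take out an octave (7 from the number): 9 − 7 = 2.
So an augmented ninth is an octave plus an augmented second. The quality is unchanged.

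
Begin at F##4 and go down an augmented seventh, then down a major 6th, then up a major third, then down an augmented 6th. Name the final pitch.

F##4 down an augmented seventh → G3 (12 semitones).
G3 down a major sixth → Bb2 (9 semitones).
Bb2 up a major third → D3 (4 semitones).
Down an augmented sixth from D3: Fb2 (10 semitones down).

Fb2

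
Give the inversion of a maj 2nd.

minor 7th

The rule of nine gives the new number: 9 − 2 = 7, so a second becomes a seventh.
The quality also flips — major becomes minor — giving a minor seventh.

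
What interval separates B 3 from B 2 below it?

Descending from B3 to B2 is the same interval as ascending B2 to B3.
B to B is the same letter name, plus an octave — that makes it an octave of some quality.
Counting semitones, B2→B3 is 12, which is the perfect octave.

P8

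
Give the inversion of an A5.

d4

Inverted interval numbers add to nine, so a fifth pairs with a fourth (5 + 4 = 9).
The quality also flips — augmented becomes diminished — giving a diminished fourth.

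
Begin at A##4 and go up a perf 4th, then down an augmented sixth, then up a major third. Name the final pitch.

A perfect fourth up from A##4 is D##5.
Down an augmented sixth from D##5: F#4 (10 semitones down).
Up a major third from F#4: A#4 (4 semitones up).

A#4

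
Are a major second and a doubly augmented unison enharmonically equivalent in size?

Yes

A major second = 2 semitones = a doubly augmented unison; enharmonically equal.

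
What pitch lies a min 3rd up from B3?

The third takes the letter from B up to D.
A minor third spans 3 semitones, so from B3 the target pitch is D4.

D4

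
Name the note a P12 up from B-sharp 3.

F-double-sharp 5

The twelfth's letter: B up five letter names plus an octave → F.
A perfect twelfth is 19 semitones; 19 semitones up from B#3 gives F##5.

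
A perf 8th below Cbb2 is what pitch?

The letter stays C (same as the start), shifted an octave down.
A perfect octave spans 12 semitones, so from Cbb2 the target pitch is Cbb1.

Cbb1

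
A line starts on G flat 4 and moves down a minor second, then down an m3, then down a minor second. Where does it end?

Gb4 down a minor second → F4 (1 semitone).
A minor third down from F4 is D4.
Down a minor second from D4: C#4 (1 semitone down).

C sharp 4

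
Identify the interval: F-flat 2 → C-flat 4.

F to C spans five letter names (F-G-A-B-C), plus an octave — that makes it a twelfth of some quality.
Fb2 to Cb4 is 19 semitones, matching the perfect twelfth exactly, so the quality is perfect.
(Equivalently, a compound perfect fifth: a perfect fifth plus an octave.)

perfect twelfth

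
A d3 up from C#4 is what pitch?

Eb4

The third takes the letter from C up to E.
A diminished third is 2 semitones; 2 semitones up from C#4 gives Eb4.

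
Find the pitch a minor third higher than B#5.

Counting three letter names up from B lands on D.
A minor third spans 3 semitones, so from B#5 the target pitch is D#6.

D#6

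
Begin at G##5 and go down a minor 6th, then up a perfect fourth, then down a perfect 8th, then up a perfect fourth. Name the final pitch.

A minor sixth down from G##5 is B##4.
B##4 up a perfect fourth → E##5 (5 semitones).
Down a perfect octave from E##5: E##4 (12 semitones down).
E##4 up a perfect fourth → A##4 (5 semitones).

A##4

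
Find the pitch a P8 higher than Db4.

Db5

An octave keeps the letter name D, an octave up from D.
A perfect octave is 12 semitones; 12 semitones up from Db4 gives Db5.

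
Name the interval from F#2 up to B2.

perfect fourth

F to B spans four letter names (F-G-A-B): a fourth.
F#2 to B2 is 5 semitones, matching the perfect fourth exactly, so the quality is perfect.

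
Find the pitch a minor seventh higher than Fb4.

Ebb5

Counting seven letter names up from F lands on E.
Moving 10 semitones up from Fb4 (the size of a minor seventh) reaches Ebb5.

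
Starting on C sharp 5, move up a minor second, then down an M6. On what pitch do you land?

Up a minor second from C#5: D5 (1 semitone up).
Down a major sixth from D5: F4 (9 semitones down).

F 4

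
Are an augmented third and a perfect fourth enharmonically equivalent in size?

An augmented third spans 5 semitones, and a perfect fourth also spans 5 semitones — they're enharmonic.

Yes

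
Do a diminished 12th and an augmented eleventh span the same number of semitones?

Yes

A diminished twelfth spans 18 semitones, and an augmented eleventh also spans 18 semitones — they're enharmonic.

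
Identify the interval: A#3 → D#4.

perfect 4th

A to D spans four letter names (A-B-C-D), so the interval is some kind of fourth.
The perfect fourth spans 5 semitones, and A#3 to D#4 is exactly 5 semitones — so this is a perfect fourth.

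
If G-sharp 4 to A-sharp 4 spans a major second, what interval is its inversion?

Interval numbers invert to sum to nine: 2 + 7 = 9, so a second inverts to a seventh.
And major becomes minor under inversion, so we get a minor seventh.

minor seventh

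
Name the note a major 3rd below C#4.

The third takes the letter from C down to A.
A major third spans 4 semitones, so from C#4 the target pitch is A3.

A3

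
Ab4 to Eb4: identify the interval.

Descending from Ab4 to Eb4 is the same interval as ascending Eb4 to Ab4.
E to A spans four letter names (E-F-G-A): a fourth.
Counting semitones, Eb4→Ab4 is 5, which is the perfect fourth.

perfect 4th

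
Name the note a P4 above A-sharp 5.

D-sharp 6

Counting four letter names up from A lands on D.
A perfect fourth is 5 semitones; 5 semitones up from A#5 gives D#6.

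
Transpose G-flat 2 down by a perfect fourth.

The fourth takes the letter from G down to D.
A perfect fourth spans 5 semitones, so from Gb2 the target pitch is Db2.

D-flat 2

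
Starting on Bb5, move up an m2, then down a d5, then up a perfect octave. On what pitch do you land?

F6

Up a minor second from Bb5: Cb6 (1 semitone up).
Cb6 down a diminished fifth → F5 (6 semitones).
Up a perfect octave from F5: F6 (12 semitones up).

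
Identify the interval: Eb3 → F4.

E to F spans two letter names (E-F), plus an octave, so the interval is some kind of ninth.
The major ninth spans 14 semitones, and Eb3 to F4 is exactly 14 semitones — so this is a major ninth.
(Equivalently, a compound major second: a major second plus an octave.)

major ninth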